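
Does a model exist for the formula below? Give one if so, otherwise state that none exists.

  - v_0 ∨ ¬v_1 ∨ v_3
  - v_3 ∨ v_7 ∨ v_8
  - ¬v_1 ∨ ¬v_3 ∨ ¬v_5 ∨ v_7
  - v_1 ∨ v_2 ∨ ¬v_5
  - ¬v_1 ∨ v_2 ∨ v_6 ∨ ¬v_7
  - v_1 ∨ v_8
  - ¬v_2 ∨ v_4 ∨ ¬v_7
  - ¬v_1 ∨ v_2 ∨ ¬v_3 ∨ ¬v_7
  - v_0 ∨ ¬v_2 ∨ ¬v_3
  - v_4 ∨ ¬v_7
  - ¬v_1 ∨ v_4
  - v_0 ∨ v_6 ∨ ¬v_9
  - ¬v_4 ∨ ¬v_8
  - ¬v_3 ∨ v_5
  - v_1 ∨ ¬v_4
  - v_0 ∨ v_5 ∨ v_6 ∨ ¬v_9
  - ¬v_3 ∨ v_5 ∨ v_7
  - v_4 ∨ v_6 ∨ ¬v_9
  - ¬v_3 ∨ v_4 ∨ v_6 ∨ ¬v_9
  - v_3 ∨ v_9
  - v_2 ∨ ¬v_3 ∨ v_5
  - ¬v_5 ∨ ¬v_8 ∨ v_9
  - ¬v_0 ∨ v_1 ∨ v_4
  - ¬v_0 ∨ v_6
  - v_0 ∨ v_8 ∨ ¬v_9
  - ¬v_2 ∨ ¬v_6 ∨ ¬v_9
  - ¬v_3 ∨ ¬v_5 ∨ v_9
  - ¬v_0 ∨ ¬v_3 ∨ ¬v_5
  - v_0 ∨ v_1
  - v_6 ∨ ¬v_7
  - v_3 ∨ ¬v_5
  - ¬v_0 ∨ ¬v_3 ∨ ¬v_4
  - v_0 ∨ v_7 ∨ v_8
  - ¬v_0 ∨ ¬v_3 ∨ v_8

Set v_0 = True.
  then (¬v_0 ∨ v_6) forces v_6 = True.
Try v_1 = False:
  (v_1 ∨ v_8) forces v_8 = True.
  (¬v_4 ∨ ¬v_8) forces v_4 = False.
  clause (¬v_0 ∨ v_1 ∨ v_4) is falsified — backtrack.
So v_1 = True.
  then (¬v_1 ∨ v_4) forces v_4 = True.
  then (¬v_4 ∨ ¬v_8) forces v_8 = False.
  then (¬v_0 ∨ ¬v_3 ∨ ¬v_4) forces v_3 = False.
  then (v_3 ∨ v_7 ∨ v_8) forces v_7 = True.
  then (v_3 ∨ v_9) forces v_9 = True.
  then (¬v_2 ∨ ¬v_6 ∨ ¬v_9) forces v_2 = False.
  then (v_3 ∨ ¬v_5) forces v_5 = False.
All clauses satisfied.

v_0 = True, v_1 = True, v_2 = False, v_3 = False, v_4 = True, v_5 = False, v_6 = True, v_7 = True, v_8 = False, v_9 = True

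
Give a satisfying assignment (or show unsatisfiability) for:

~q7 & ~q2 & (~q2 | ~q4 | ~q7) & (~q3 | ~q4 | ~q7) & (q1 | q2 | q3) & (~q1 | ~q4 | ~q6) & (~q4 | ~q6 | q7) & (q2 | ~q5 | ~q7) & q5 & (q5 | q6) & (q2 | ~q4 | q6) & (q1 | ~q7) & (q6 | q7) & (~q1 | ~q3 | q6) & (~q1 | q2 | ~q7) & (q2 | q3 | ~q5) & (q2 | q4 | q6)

q1 = True; q2 = False; q3 = True; q4 = False; q5 = True; q6 = True; q7 = False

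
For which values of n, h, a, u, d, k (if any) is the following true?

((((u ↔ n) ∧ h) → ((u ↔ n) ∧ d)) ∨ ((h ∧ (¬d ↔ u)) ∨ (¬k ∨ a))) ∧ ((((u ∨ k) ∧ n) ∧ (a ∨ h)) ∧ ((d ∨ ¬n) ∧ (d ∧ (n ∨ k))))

n: True, h: False, a: True, u: False, d: True, k: True

  (((u ↔ n) ∧ h) → ((u ↔ n) ∧ d)) ∨ ((h ∧ (¬d ↔ u)) ∨ (¬k ∨ a)) = True
    ((u ↔ n) ∧ h) → ((u ↔ n) ∧ d) = True
      (u ↔ n) ∧ h = False
        u ↔ n = False
      (u ↔ n) ∧ d = False
        u ↔ n = False
    (h ∧ (¬d ↔ u)) ∨ (¬k ∨ a) = True
      h ∧ (¬d ↔ u) = False
        ¬d ↔ u = True
          ¬d = False
      ¬k ∨ a = True
        ¬k = False
  (((u ∨ k) ∧ n) ∧ (a ∨ h)) ∧ ((d ∨ ¬n) ∧ (d ∧ (n ∨ k))) = True
    ((u ∨ k) ∧ n) ∧ (a ∨ h) = True
      (u ∨ k) ∧ n = True
        u ∨ k = True
      a ∨ h = True
    (d ∨ ¬n) ∧ (d ∧ (n ∨ k)) = True
      d ∨ ¬n = True
        ¬n = False
      d ∧ (n ∨ k) = True
        n ∨ k = True
Both conjuncts True, so the formula holds.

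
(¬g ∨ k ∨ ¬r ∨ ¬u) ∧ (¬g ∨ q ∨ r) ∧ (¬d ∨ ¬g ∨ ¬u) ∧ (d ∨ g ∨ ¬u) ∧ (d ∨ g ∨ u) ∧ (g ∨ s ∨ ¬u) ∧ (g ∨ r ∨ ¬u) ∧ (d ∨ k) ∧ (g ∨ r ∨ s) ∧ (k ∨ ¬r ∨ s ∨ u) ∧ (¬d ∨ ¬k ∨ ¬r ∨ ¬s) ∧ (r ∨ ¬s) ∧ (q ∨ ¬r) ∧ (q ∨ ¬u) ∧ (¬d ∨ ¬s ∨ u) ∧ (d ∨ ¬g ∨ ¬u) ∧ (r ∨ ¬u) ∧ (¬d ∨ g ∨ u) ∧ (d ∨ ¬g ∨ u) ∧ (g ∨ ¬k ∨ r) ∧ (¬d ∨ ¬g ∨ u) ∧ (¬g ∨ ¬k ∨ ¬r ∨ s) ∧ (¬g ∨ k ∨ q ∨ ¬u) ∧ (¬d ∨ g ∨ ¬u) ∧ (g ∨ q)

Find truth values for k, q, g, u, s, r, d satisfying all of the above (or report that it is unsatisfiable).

UNSATISFIABLE

Case g = True:
  If u = True:
    (¬d ∨ ¬g ∨ ¬u) forces d = False.
    clause (d ∨ ¬g ∨ ¬u) is falsified.
  If u = False:
    (d ∨ ¬g ∨ u) forces d = True.
    clause (¬d ∨ ¬g ∨ u) is falsified.
  Every sub-case reaches a contradiction.
Case g = False:
  (g ∨ q) forces q = True.
  If u = True:
    (d ∨ g ∨ ¬u) forces d = True.
    clause (¬d ∨ g ∨ ¬u) is falsified.
  If u = False:
    (d ∨ g ∨ u) forces d = True.
    clause (¬d ∨ g ∨ u) is falsified.
  Every sub-case reaches a contradiction.
Both cases fail, so the formula is unsatisfiable.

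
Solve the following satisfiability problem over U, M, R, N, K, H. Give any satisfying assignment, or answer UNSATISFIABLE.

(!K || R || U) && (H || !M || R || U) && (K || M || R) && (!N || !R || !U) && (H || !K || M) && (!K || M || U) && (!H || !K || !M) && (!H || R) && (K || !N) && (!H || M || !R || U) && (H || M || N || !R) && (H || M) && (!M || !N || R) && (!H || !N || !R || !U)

U=T, M=F, R=T, N=F, K=F, H=T

Set U = True.
Set M = False.
  then (H || M) forces H = True.
  then (!H || R) forces R = True.
  then (!H || !N || !R || !U) forces N = False.
Set K = False.
All clauses satisfied.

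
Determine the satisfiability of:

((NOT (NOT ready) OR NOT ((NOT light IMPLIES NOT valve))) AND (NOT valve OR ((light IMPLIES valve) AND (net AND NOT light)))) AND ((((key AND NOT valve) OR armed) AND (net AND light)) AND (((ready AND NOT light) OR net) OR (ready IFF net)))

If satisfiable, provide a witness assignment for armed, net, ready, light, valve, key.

armed = True, net = True, ready = True, light = True, valve = False, key = True

  (NOT (NOT ready) OR NOT ((NOT light IMPLIES NOT valve))) AND (NOT valve OR ((light IMPLIES valve) AND (net AND NOT light))) = True
    NOT (NOT ready) OR NOT ((NOT light IMPLIES NOT valve)) = True
      NOT (NOT ready) = True
        NOT ready = False
      NOT ((NOT light IMPLIES NOT valve)) = False
        NOT light IMPLIES NOT valve = True
          NOT light = False
          NOT valve = True
    NOT valve OR ((light IMPLIES valve) AND (net AND NOT light)) = True
      NOT valve = True
      (light IMPLIES valve) AND (net AND NOT light) = False
        light IMPLIES valve = False
        net AND NOT light = False
          NOT light = False
  (((key AND NOT valve) OR armed) AND (net AND light)) AND (((ready AND NOT light) OR net) OR (ready IFF net)) = True
    ((key AND NOT valve) OR armed) AND (net AND light) = True
      (key AND NOT valve) OR armed = True
        key AND NOT valve = True
          NOT valve = True
      net AND light = True
    ((ready AND NOT light) OR net) OR (ready IFF net) = True
      (ready AND NOT light) OR net = True
        ready AND NOT light = False
          NOT light = False
      ready IFF net = True
Both conjuncts True, so the formula holds.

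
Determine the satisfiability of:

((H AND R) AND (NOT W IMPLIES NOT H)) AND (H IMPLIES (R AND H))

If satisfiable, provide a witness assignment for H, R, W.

H = True; R = True; W = True

  (H AND R) AND (NOT W IMPLIES NOT H) = True
    H AND R = True
    NOT W IMPLIES NOT H = True
      NOT W = False
      NOT H = False
  H IMPLIES (R AND H) = True
    R AND H = True
Both conjuncts True, so the formula holds.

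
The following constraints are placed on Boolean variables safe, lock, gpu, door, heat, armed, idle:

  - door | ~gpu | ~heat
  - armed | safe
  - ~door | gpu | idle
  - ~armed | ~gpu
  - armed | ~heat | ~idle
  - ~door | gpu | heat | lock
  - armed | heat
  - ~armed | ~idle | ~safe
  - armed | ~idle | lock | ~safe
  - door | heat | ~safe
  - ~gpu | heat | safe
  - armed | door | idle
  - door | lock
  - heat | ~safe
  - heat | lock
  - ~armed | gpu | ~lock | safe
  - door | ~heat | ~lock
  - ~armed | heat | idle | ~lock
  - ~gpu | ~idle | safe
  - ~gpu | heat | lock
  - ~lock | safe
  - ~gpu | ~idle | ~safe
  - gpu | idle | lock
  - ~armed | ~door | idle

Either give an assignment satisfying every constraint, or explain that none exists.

safe = False; lock = False; gpu = False; door = True; heat = True; armed = True; idle = True

Set safe = False.
  then (armed | safe) forces armed = True.
  then (~armed | ~gpu) forces gpu = False.
  then (~armed | gpu | ~lock | safe) forces lock = False.
  then (gpu | idle | lock) forces idle = True.
  then (door | lock) forces door = True.
  then (heat | lock) forces heat = True.
All clauses satisfied.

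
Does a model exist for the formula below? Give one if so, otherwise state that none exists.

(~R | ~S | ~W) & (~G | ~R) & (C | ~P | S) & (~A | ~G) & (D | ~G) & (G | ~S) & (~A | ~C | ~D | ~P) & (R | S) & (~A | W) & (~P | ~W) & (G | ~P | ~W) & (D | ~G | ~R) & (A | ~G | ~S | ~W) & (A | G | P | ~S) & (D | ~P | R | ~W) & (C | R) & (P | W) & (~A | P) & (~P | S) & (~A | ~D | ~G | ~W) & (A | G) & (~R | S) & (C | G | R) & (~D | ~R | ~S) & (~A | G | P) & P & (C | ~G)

S = True; D = True; A = False; G = True; P = True; C = True; R = False; W = False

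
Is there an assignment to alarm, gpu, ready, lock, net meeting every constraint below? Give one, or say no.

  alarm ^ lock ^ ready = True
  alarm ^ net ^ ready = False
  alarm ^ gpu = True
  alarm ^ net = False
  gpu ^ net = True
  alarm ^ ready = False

alarm = False, gpu = True, ready = False, lock = True, net = False

alarm ^ lock ^ ready = F ^ T ^ F = True ✓
alarm ^ net ^ ready = F ^ F ^ F = False ✓
alarm ^ gpu = F ^ T = True ✓
alarm ^ net = F ^ F = False ✓
gpu ^ net = T ^ F = True ✓
alarm ^ ready = F ^ F = False ✓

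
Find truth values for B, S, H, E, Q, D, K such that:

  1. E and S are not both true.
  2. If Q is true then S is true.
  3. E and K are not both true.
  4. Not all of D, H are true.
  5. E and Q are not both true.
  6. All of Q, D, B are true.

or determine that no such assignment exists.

B = True; S = True; H = False; E = False; Q = True; D = True; K = False

  (1) E=F, S=T — not both ✓
  (2) Q=T ⇒ S: T ✓
  (3) E=F, K=F — not both ✓
  (4) {D, H}: 1/2 true — not all ✓
  (5) E=F, Q=T — not both ✓
  (6) {Q, D, B}: all 3 true ✓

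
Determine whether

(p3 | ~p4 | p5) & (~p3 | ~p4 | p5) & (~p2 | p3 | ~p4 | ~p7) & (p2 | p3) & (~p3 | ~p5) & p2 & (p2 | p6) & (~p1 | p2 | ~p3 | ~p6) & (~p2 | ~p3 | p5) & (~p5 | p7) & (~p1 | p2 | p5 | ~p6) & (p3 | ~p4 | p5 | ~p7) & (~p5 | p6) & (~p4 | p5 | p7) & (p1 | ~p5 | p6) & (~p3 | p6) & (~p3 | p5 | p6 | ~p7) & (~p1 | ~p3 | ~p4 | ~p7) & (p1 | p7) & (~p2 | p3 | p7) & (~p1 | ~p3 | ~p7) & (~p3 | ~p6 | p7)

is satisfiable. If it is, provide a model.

p1 = True; p2 = True; p3 = False; p4 = False; p5 = False; p6 = False; p7 = True

Unit clause (p2) forces p2 = True.
Set p1 = True.
Try p3 = True:
  (~p3 | ~p5) forces p5 = False.
  clause (~p2 | ~p3 | p5) is falsified — backtrack.
So p3 = False.
  then (~p2 | p3 | p7) forces p7 = True.
  then (~p2 | p3 | ~p4 | ~p7) forces p4 = False.
Set p5 = False.
Set p6 = False.
All clauses satisfied.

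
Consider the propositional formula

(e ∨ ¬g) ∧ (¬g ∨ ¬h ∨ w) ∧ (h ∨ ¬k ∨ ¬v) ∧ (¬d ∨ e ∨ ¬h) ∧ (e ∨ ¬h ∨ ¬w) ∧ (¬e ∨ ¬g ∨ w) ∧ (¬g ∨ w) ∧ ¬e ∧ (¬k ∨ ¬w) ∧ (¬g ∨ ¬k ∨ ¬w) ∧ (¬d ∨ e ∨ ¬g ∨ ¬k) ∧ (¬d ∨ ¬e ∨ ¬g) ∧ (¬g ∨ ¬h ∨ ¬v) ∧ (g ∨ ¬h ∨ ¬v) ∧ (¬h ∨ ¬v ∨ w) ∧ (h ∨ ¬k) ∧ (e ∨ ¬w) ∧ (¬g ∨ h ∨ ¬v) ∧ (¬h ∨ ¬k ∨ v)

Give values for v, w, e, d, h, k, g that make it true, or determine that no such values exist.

v: True, w: False, e: False, d: False, h: False, k: False, g: False

Unit clause (¬e) forces e = False.
In (e ∨ ¬w) only ¬w is left, so w = False.
In (e ∨ ¬g) only ¬g is left, so g = False.
Set v = True.
  then (g ∨ ¬h ∨ ¬v) forces h = False.
  then (h ∨ ¬k) forces k = False.
Set d = False.
All clauses satisfied.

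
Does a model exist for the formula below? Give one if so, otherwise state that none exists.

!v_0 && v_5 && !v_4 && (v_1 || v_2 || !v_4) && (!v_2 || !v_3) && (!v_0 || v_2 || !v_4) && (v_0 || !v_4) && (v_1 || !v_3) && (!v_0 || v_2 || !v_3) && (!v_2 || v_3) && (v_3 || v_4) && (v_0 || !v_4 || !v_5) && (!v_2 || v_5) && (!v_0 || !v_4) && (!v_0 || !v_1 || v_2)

Unit clause (!v_0) forces v_0 = False.
Unit clause (v_5) forces v_5 = True.
Unit clause (!v_4) forces v_4 = False.
In (v_3 || v_4) only v_3 is left, so v_3 = True.
In (!v_2 || !v_3) only !v_2 is left, so v_2 = False.
In (v_1 || !v_3) only v_1 is left, so v_1 = True.
All clauses satisfied.

v_0: False, v_1: True, v_2: False, v_3: True, v_4: False, v_5: True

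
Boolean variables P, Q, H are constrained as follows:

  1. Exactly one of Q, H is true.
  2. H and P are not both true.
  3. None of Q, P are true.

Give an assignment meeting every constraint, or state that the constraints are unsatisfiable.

P=F; Q=F; H=T

  (1) {Q, H}: 1 true — exactly one ✓
  (2) H=T, P=F — not both ✓
  (3) {Q, P}: 0 true — none ✓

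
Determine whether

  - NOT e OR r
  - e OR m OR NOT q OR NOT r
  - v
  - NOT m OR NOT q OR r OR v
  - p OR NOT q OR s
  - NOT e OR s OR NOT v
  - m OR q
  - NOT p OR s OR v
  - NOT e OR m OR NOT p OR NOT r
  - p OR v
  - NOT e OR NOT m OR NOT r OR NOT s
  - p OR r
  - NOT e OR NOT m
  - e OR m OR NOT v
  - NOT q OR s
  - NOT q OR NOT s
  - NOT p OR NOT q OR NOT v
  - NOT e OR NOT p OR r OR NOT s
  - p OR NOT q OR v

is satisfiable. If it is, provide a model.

s = False, m = True, q = False, e = False, p = True, r = True, v = True

Unit clause (v) forces v = True.
Set s = False.
  then (NOT e OR s OR NOT v) forces e = False.
  then (e OR m OR NOT v) forces m = True.
  then (NOT q OR s) forces q = False.
Set p = True.
Set r = True.
All clauses satisfied.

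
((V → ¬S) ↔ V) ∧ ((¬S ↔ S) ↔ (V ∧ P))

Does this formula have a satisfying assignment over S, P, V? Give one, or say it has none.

S = False, P = False, V = True

  (V → ¬S) ↔ V = True
    V → ¬S = True
      ¬S = True
  (¬S ↔ S) ↔ (V ∧ P) = True
    ¬S ↔ S = False
      ¬S = True
    V ∧ P = False
Both conjuncts True, so the formula holds.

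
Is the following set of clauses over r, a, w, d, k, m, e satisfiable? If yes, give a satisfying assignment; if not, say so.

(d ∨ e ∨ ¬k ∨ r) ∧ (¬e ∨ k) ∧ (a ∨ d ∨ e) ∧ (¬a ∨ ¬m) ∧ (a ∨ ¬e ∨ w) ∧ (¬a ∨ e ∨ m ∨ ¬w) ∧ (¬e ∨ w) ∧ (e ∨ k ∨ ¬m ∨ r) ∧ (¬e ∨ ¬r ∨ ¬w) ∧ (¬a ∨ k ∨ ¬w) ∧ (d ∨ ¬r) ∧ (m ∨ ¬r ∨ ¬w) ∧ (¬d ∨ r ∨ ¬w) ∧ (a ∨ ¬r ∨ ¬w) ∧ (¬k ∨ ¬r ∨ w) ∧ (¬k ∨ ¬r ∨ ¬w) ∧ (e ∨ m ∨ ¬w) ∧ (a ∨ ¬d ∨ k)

r = False; a = True; w = False; d = True; k = True; m = False; e = False

Set r = False.
Set a = True.
  then (¬a ∨ ¬m) forces m = False.
Set w = False.
  then (¬e ∨ w) forces e = False.
Set d = True.
Set k = True.
All clauses satisfied.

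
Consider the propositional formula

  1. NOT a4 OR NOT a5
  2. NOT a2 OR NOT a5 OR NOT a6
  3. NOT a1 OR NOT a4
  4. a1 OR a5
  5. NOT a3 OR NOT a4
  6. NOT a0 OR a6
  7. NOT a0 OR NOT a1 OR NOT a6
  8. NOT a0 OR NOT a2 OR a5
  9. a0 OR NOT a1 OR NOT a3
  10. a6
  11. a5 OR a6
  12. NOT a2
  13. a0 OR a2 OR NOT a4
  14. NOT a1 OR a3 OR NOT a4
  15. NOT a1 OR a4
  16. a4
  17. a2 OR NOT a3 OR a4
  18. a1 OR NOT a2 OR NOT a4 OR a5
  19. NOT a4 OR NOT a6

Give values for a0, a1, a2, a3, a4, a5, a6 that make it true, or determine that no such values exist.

The formula is unsatisfiable.

Case a2 = True:
  Clause (NOT a2) is falsified — contradiction.
Case a2 = False:
  (a6) forces a6 = True.
  (a4) forces a4 = True.
  Clause (NOT a4 OR NOT a6) is falsified — contradiction.
Both cases fail, so the formula is unsatisfiable.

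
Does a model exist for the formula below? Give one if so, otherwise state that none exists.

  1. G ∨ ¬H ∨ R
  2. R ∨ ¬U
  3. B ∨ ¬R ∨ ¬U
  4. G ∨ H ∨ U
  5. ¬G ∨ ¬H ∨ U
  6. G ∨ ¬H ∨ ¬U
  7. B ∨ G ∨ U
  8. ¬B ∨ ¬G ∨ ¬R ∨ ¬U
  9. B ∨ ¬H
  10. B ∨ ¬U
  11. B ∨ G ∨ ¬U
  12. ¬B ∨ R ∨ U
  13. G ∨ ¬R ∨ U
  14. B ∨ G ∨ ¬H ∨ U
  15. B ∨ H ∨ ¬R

U: False, H: False, R: True, G: True, B: True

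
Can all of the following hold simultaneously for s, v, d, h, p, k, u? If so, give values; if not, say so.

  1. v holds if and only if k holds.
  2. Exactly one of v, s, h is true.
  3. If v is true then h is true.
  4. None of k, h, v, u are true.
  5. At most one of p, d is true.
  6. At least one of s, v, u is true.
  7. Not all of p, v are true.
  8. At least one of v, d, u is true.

s = True; v = False; d = True; h = False; p = False; k = False; u = False

  (1) v=F, k=F — same ✓
  (2) {v, s, h}: 1 true — exactly one ✓
  (3) v=F ⇒ h: vacuous ✓
  (4) {k, h, v, u}: 0 true — none ✓
  (5) {p, d}: 1 true — at most one ✓
  (6) {s, v, u}: 1 true — at least one ✓
  (7) {p, v}: 0/2 true — not all ✓
  (8) {v, d, u}: 1 true — at least one ✓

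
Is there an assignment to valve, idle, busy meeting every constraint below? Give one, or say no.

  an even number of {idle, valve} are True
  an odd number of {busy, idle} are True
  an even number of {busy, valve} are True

The formula is unsatisfiable.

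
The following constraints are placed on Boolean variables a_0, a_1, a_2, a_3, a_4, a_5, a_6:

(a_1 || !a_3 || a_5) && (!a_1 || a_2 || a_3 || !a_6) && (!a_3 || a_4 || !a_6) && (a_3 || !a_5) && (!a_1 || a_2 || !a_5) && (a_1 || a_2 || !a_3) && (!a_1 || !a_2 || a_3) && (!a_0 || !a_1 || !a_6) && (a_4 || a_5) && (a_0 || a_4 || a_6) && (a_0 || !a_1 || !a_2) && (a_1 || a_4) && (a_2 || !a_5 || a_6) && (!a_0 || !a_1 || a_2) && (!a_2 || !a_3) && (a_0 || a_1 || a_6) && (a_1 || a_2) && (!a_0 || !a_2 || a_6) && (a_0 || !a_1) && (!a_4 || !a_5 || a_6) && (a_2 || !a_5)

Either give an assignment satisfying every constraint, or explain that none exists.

a_0 = False; a_1 = False; a_2 = True; a_3 = False; a_4 = True; a_5 = False; a_6 = True

Set a_0 = False.
  then (a_0 || !a_1) forces a_1 = False.
  then (a_1 || a_4) forces a_4 = True.
  then (a_0 || a_1 || a_6) forces a_6 = True.
  then (a_1 || a_2) forces a_2 = True.
  then (!a_2 || !a_3) forces a_3 = False.
  then (a_3 || !a_5) forces a_5 = False.
All clauses satisfied.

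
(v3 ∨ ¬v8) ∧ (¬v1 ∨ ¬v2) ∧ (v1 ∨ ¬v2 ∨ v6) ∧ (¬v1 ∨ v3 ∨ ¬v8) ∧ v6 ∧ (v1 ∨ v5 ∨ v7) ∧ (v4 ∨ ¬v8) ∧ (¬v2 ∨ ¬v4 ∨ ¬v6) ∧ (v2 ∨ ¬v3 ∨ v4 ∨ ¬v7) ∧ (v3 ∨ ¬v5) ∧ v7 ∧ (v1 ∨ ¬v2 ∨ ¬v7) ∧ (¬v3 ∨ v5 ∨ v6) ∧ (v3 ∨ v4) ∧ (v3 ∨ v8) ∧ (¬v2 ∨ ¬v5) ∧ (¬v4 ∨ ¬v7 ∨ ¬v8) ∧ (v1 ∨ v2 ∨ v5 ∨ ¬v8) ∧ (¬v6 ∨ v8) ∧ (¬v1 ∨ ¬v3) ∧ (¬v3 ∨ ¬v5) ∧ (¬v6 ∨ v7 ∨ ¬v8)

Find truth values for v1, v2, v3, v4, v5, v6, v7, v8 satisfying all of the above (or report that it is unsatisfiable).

Unsatisfiable — no assignment works.

Case v6 = True:
  (v7) forces v7 = True.
  (¬v6 ∨ v8) forces v8 = True.
  (v3 ∨ ¬v8) forces v3 = True.
  (v4 ∨ ¬v8) forces v4 = True.
  Clause (¬v4 ∨ ¬v7 ∨ ¬v8) is falsified — contradiction.
Case v6 = False:
  Clause (v6) is falsified — contradiction.
Both cases fail, so the formula is unsatisfiable.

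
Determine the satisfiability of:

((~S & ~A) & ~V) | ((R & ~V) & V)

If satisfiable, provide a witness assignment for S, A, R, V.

S = False; A = False; R = False; V = False

  ((~S & ~A) & ~V) | ((R & ~V) & V) = True
    (~S & ~A) & ~V = True
      ~S & ~A = True
        ~S = True
        ~A = True
      ~V = True
    (R & ~V) & V = False
      R & ~V = False
        ~V = True
The formula evaluates to True.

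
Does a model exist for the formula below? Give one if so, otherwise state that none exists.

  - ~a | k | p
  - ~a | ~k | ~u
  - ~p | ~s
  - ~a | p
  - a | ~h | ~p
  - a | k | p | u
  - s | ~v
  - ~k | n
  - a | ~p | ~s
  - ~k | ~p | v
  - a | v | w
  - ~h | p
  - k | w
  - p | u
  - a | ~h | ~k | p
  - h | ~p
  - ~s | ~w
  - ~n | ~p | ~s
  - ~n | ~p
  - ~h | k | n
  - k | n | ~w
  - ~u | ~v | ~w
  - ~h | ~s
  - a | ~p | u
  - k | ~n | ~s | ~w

s = False, w = True, h = False, v = False, a = False, u = True, k = False, n = True, p = False

Set s = False.
  then (s | ~v) forces v = False.
Try w = False:
  (a | v | w) forces a = True.
  (~a | p) forces p = True.
  (~k | ~p | v) forces k = False.
  clause (k | w) is falsified — backtrack.
So w = True.
Set h = False.
  then (h | ~p) forces p = False.
  then (~a | p) forces a = False.
  then (p | u) forces u = True.
Set k = False.
  then (k | n | ~w) forces n = True.
All clauses satisfied.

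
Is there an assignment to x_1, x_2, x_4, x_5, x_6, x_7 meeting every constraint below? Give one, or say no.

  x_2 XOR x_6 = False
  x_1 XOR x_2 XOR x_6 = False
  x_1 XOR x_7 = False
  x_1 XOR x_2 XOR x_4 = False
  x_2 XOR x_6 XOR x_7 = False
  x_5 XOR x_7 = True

x_1=F, x_2=F, x_4=F, x_5=T, x_6=F, x_7=F

x_2 XOR x_6 = F XOR F = False ✓
x_1 XOR x_2 XOR x_6 = F XOR F XOR F = False ✓
x_1 XOR x_7 = F XOR F = False ✓
x_1 XOR x_2 XOR x_4 = F XOR F XOR F = False ✓
x_2 XOR x_6 XOR x_7 = F XOR F XOR F = False ✓
x_5 XOR x_7 = T XOR F = True ✓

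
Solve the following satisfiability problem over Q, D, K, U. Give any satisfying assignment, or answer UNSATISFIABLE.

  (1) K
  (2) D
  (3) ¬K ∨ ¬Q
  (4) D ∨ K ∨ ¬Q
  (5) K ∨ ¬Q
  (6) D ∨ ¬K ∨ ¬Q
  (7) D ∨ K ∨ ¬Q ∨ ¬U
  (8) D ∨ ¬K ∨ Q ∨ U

Q=F, D=T, K=T, U=F

Unit clause (K) forces K = True.
Unit clause (D) forces D = True.
In (¬K ∨ ¬Q) only ¬Q is left, so Q = False.
Set U = False.
Check each clause:
  (K): K holds.
  (D): D holds.
  (¬K ∨ ¬Q): ¬Q holds.
  (D ∨ K ∨ ¬Q): D holds.
  (K ∨ ¬Q): K holds.
  (D ∨ ¬K ∨ ¬Q): D holds.
  (D ∨ K ∨ ¬Q ∨ ¬U): D holds.
  (D ∨ ¬K ∨ Q ∨ U): D holds.
All clauses satisfied.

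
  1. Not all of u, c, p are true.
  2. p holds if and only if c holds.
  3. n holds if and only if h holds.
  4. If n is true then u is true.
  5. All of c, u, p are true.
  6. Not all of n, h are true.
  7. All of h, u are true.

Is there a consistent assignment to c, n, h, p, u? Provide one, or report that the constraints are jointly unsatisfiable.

No satisfying assignment exists.

Case h = True:
  (3) with h=T forces n = True.
  Constraint (6) is violated (n=T, h=T) — contradiction.
Case h = False:
  Constraint (7) is violated (h=F) — contradiction.
Both cases fail — unsatisfiable.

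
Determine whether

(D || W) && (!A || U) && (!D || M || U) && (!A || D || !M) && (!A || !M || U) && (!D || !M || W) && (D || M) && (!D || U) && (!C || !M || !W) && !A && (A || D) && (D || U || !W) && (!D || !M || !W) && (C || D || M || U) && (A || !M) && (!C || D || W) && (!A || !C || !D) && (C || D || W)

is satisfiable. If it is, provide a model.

Unit clause (!A) forces A = False.
In (A || D) only D is left, so D = True.
In (A || !M) only !M is left, so M = False.
In (!D || M || U) only U is left, so U = True.
Set C = False.
Set W = False.
All clauses satisfied.

D=T; U=T; A=F; C=F; W=F; M=F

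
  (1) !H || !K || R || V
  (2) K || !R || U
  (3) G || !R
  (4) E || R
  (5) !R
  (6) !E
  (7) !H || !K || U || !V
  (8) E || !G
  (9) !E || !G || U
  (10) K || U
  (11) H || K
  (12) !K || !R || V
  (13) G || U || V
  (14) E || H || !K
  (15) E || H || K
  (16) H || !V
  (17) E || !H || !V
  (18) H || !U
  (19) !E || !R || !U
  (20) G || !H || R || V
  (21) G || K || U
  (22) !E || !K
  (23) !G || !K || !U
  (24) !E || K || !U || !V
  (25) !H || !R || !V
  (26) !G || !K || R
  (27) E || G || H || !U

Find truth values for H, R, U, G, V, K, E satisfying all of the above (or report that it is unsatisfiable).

Unsatisfiable

Case R = True:
  Clause (!R) is falsified — contradiction.
Case R = False:
  (E || R) forces E = True.
  Clause (!E) is falsified — contradiction.
Both cases fail, so the formula is unsatisfiable.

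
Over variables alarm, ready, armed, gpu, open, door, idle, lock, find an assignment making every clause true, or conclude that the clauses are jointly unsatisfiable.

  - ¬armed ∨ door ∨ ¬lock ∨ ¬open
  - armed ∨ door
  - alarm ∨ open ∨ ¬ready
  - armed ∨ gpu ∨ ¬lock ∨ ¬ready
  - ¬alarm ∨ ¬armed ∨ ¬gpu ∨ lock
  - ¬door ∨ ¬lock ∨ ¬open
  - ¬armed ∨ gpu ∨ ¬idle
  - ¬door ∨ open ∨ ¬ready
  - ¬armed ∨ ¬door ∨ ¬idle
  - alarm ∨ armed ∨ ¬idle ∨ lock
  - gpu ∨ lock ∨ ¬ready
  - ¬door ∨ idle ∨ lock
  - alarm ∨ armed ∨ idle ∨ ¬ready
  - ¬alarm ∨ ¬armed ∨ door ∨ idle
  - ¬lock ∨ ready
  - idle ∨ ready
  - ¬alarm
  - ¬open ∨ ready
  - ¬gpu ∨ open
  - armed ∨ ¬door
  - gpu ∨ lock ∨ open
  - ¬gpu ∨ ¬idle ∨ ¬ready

alarm: False, ready: True, armed: True, gpu: True, open: True, door: False, idle: False, lock: False

Unit clause (¬alarm) forces alarm = False.
Set ready = True.
  then (alarm ∨ open ∨ ¬ready) forces open = True.
Set armed = True.
Try gpu = False:
  (¬armed ∨ gpu ∨ ¬idle) forces idle = False.
  (gpu ∨ lock ∨ ¬ready) forces lock = True.
  (¬armed ∨ door ∨ ¬lock ∨ ¬open) forces door = True.
  clause (¬door ∨ ¬lock ∨ ¬open) is falsified — backtrack.
So gpu = True.
  then (¬gpu ∨ ¬idle ∨ ¬ready) forces idle = False.
Set door = False.
  then (¬armed ∨ door ∨ ¬lock ∨ ¬open) forces lock = False.
All clauses satisfied.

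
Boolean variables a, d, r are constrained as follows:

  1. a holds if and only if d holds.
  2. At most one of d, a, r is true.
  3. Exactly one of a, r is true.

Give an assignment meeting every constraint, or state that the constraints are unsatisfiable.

a: False; d: False; r: True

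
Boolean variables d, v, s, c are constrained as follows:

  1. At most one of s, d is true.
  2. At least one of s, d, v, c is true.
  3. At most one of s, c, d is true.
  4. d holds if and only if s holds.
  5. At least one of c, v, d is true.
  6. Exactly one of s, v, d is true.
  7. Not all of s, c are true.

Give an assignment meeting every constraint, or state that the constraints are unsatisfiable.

d=F; v=T; s=F; c=F

  (1) {s, d}: 0 true — at most one ✓
  (2) {s, d, v, c}: 1 true — at least one ✓
  (3) {s, c, d}: 0 true — at most one ✓
  (4) d=F, s=F — same ✓
  (5) {c, v, d}: 1 true — at least one ✓
  (6) {s, v, d}: 1 true — exactly one ✓
  (7) {s, c}: 0/2 true — not all ✓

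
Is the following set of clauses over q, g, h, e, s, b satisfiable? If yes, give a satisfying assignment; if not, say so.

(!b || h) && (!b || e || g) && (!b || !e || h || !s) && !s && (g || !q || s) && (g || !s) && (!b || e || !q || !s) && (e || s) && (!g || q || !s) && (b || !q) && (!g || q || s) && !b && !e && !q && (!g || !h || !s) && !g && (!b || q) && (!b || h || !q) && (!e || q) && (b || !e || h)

Case e = True:
  Clause (!e) is falsified — contradiction.
Case e = False:
  (!s) forces s = False.
  Clause (e || s) is falsified — contradiction.
Both cases fail, so the formula is unsatisfiable.

UNSATISFIABLE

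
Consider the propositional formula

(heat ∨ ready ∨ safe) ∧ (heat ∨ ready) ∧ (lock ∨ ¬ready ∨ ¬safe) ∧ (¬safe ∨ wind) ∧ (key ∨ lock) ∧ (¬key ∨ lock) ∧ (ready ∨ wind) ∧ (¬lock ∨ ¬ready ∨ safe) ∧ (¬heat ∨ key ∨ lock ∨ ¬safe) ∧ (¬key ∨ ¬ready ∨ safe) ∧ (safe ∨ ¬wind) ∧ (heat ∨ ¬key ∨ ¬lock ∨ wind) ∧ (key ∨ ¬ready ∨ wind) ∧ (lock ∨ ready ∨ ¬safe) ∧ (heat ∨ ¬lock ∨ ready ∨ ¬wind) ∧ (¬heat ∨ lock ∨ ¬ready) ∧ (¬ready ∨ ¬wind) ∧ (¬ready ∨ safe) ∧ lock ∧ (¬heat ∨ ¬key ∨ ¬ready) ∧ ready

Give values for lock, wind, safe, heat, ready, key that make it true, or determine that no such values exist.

Unsatisfiable

Case ready = True:
  (¬ready ∨ ¬wind) forces wind = False.
  (¬safe ∨ wind) forces safe = False.
  Clause (¬ready ∨ safe) is falsified — contradiction.
Case ready = False:
  Clause (ready) is falsified — contradiction.
Both cases fail, so the formula is unsatisfiable.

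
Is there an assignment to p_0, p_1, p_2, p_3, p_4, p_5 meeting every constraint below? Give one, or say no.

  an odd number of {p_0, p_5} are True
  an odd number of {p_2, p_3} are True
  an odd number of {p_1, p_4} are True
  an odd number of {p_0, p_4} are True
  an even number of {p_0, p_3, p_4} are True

p_0 = False, p_1 = False, p_2 = False, p_3 = True, p_4 = True, p_5 = True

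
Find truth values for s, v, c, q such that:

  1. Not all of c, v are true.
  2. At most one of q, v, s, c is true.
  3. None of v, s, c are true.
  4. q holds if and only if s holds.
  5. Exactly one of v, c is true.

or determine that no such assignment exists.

The formula is unsatisfiable.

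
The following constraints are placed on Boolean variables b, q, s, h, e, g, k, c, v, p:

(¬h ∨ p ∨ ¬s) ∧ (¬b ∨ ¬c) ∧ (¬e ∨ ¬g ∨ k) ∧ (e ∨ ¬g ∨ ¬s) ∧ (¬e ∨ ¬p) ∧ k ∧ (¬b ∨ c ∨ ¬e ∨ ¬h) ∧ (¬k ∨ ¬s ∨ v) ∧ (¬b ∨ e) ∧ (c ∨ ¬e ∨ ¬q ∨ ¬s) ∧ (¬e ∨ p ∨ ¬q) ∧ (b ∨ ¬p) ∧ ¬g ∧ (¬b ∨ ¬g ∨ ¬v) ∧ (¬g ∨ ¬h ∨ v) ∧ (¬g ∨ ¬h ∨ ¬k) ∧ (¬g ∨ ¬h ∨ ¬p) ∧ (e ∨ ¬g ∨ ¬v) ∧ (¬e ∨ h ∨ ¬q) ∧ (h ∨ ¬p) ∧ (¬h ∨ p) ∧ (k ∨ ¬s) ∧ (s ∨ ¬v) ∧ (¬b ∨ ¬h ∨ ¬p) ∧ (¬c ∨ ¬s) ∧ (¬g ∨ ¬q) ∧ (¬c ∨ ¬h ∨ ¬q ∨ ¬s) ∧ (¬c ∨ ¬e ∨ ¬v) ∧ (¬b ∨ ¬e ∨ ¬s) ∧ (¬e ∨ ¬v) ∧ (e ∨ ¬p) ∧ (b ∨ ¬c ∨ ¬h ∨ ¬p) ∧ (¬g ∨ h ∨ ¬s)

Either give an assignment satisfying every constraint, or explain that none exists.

Unit clause (k) forces k = True.
Unit clause (¬g) forces g = False.
Set b = False.
  then (b ∨ ¬p) forces p = False.
  then (¬h ∨ p) forces h = False.
Set q = False.
Set s = False.
  then (s ∨ ¬v) forces v = False.
Set e = True.
Set c = True.
All clauses satisfied.

b = False; q = False; s = False; h = False; e = True; g = False; k = True; c = True; v = False; p = False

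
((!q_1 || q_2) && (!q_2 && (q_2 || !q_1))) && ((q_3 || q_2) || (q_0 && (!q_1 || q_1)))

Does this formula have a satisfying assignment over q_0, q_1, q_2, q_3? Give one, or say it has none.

q_0=T, q_1=F, q_2=F, q_3=T

  (!q_1 || q_2) && (!q_2 && (q_2 || !q_1)) = True
    !q_1 || q_2 = True
      !q_1 = True
    !q_2 && (q_2 || !q_1) = True
      !q_2 = True
      q_2 || !q_1 = True
        !q_1 = True
  (q_3 || q_2) || (q_0 && (!q_1 || q_1)) = True
    q_3 || q_2 = True
    q_0 && (!q_1 || q_1) = True
      !q_1 || q_1 = True
        !q_1 = True
Both conjuncts True, so the formula holds.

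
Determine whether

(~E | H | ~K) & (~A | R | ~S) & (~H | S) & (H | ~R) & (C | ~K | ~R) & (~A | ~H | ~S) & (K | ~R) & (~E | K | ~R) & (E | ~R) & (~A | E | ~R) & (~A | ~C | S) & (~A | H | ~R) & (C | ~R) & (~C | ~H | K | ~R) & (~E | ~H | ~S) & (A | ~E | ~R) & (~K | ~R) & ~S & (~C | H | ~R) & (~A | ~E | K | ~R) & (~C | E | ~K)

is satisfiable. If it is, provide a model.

E = False, C = False, S = False, K = False, A = True, R = False, H = False

Unit clause (~S) forces S = False.
In (~H | S) only ~H is left, so H = False.
In (H | ~R) only ~R is left, so R = False.
Set E = False.
Set C = False.
Set K = False.
Set A = True.
All clauses satisfied.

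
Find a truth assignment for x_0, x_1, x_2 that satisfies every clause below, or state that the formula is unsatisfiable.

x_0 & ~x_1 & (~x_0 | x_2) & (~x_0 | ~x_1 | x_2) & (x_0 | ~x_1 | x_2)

Unit clause (x_0) forces x_0 = True.
Unit clause (~x_1) forces x_1 = False.
In (~x_0 | x_2) only x_2 is left, so x_2 = True.
All clauses satisfied.

x_0=T; x_1=F; x_2=T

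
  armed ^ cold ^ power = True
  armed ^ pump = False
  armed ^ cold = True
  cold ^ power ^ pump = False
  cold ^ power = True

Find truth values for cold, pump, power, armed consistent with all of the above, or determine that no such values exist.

The formula is unsatisfiable.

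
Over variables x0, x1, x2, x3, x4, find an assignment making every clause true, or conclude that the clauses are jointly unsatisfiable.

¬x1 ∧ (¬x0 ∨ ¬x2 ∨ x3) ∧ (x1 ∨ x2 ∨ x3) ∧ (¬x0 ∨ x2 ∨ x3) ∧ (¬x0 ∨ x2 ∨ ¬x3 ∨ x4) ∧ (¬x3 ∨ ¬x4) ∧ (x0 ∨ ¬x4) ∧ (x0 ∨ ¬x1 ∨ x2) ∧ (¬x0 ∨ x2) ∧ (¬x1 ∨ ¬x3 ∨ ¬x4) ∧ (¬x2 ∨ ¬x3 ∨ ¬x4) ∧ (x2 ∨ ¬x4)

x0: False, x1: False, x2: True, x3: True, x4: False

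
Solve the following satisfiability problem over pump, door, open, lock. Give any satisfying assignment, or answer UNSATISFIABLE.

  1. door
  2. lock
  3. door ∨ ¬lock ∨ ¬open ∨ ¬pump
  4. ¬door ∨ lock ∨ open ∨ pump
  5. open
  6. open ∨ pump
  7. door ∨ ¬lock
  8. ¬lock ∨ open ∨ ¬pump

Unit clause (door) forces door = True.
Unit clause (lock) forces lock = True.
Unit clause (open) forces open = True.
Set pump = False.
Check each clause:
  (door): door holds.
  (lock): lock holds.
  (door ∨ ¬lock ∨ ¬open ∨ ¬pump): door holds.
  (¬door ∨ lock ∨ open ∨ pump): lock holds.
  (open): open holds.
  (open ∨ pump): open holds.
  (door ∨ ¬lock): door holds.
  (¬lock ∨ open ∨ ¬pump): open holds.
All clauses satisfied.

pump = False, door = True, open = True, lock = True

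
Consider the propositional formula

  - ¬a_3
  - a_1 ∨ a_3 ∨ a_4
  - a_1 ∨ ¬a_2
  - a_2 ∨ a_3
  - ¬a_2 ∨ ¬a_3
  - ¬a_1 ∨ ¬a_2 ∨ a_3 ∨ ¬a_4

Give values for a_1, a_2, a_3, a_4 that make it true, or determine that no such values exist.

a_1=T; a_2=T; a_3=F; a_4=F

Unit clause (¬a_3) forces a_3 = False.
In (a_2 ∨ a_3) only a_2 is left, so a_2 = True.
In (a_1 ∨ ¬a_2) only a_1 is left, so a_1 = True.
In (¬a_1 ∨ ¬a_2 ∨ a_3 ∨ ¬a_4) only ¬a_4 is left, so a_4 = False.
Check each clause:
  (¬a_3): ¬a_3 holds.
  (a_1 ∨ a_3 ∨ a_4): a_1 holds.
  (a_1 ∨ ¬a_2): a_1 holds.
  (a_2 ∨ a_3): a_2 holds.
  (¬a_2 ∨ ¬a_3): ¬a_3 holds.
  (¬a_1 ∨ ¬a_2 ∨ a_3 ∨ ¬a_4): ¬a_4 holds.
All clauses satisfied.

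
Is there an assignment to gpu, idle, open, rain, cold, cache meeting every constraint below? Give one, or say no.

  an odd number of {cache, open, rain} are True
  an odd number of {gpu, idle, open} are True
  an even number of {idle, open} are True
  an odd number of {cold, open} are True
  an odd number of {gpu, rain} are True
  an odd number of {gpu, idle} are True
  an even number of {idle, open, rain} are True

gpu=T; idle=F; open=F; rain=F; cold=T; cache=T

{cache, open, rain}: 1 true → odd ✓
{gpu, idle, open}: 1 true → odd ✓
{idle, open}: 0 true → even ✓
{cold, open}: 1 true → odd ✓
{gpu, rain}: 1 true → odd ✓
{gpu, idle}: 1 true → odd ✓
{idle, open, rain}: 0 true → even ✓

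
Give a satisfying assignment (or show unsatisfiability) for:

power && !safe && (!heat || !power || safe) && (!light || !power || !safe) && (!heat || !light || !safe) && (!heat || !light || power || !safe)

heat=F; power=T; safe=F; light=T

Unit clause (power) forces power = True.
Unit clause (!safe) forces safe = False.
In (!heat || !power || safe) only !heat is left, so heat = False.
Set light = True.
Check each clause:
  (power): power holds.
  (!safe): !safe holds.
  (!heat || !power || safe): !heat holds.
  (!light || !power || !safe): !safe holds.
  (!heat || !light || !safe): !heat holds.
  (!heat || !light || power || !safe): !heat holds.
All clauses satisfied.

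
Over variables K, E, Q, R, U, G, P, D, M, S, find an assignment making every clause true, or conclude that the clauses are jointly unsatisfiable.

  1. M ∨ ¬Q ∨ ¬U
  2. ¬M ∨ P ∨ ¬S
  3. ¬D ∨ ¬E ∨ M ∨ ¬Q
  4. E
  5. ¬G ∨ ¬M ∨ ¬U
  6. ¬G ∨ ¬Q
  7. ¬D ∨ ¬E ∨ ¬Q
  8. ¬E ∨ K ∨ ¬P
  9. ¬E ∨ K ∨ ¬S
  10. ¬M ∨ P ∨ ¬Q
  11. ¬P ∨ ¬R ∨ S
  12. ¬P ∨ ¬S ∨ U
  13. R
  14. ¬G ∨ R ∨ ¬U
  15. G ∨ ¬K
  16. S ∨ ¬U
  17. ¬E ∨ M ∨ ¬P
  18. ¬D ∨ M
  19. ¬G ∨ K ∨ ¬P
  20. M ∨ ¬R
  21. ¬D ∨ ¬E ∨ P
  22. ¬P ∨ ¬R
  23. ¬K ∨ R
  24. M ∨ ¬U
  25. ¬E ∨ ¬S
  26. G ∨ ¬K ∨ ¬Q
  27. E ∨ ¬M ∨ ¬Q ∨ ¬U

Unit clause (E) forces E = True.
Unit clause (R) forces R = True.
In (M ∨ ¬R) only M is left, so M = True.
In (¬P ∨ ¬R) only ¬P is left, so P = False.
In (¬E ∨ ¬S) only ¬S is left, so S = False.
In (¬M ∨ P ∨ ¬Q) only ¬Q is left, so Q = False.
In (S ∨ ¬U) only ¬U is left, so U = False.
In (¬D ∨ ¬E ∨ P) only ¬D is left, so D = False.
Set K = True.
  then (G ∨ ¬K) forces G = True.
All clauses satisfied.

K = True, E = True, Q = False, R = True, U = False, G = True, P = False, D = False, M = True, S = False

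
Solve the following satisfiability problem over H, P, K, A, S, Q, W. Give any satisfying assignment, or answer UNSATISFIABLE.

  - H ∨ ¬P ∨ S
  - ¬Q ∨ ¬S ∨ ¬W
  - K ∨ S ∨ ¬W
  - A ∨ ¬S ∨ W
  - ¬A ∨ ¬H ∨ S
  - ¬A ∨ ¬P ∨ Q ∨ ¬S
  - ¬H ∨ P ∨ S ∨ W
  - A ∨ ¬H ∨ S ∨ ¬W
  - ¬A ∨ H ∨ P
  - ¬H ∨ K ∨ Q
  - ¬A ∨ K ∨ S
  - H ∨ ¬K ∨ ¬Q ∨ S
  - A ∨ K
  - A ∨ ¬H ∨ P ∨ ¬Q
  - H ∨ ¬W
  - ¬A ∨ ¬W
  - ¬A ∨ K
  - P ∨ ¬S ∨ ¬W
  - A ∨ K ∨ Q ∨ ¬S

H: True, P: True, K: True, A: True, S: True, Q: True, W: False

Set H = True.
Set P = True.
Set K = True.
Set A = True.
  then (¬A ∨ ¬H ∨ S) forces S = True.
  then (¬A ∨ ¬P ∨ Q ∨ ¬S) forces Q = True.
  then (¬A ∨ ¬W) forces W = False.
All clauses satisfied.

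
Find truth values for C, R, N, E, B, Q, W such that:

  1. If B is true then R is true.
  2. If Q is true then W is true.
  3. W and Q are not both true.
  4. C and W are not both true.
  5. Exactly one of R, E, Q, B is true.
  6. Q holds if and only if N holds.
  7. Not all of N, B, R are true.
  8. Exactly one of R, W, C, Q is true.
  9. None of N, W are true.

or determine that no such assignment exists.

C = True, R = False, N = False, E = True, B = False, Q = False, W = False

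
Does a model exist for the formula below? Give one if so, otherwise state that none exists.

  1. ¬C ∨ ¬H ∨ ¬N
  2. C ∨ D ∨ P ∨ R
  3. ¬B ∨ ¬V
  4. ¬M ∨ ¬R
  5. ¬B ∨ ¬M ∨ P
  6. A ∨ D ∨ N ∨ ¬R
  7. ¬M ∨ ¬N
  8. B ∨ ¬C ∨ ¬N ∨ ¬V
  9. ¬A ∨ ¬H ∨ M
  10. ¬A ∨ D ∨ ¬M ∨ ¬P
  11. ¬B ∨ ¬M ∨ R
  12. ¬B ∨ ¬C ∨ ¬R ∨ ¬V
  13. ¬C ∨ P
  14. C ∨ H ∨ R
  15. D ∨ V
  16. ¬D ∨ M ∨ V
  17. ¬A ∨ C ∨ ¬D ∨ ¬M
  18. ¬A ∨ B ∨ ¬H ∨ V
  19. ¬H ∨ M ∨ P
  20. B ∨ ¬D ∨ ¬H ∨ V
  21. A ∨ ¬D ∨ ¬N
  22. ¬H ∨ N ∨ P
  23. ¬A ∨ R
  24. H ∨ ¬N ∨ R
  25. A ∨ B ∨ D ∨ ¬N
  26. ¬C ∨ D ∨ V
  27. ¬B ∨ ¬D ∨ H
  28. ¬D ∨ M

A: True, H: False, N: True, M: False, D: False, B: False, R: True, P: True, C: False, V: True

Set A = True.
  then (¬A ∨ R) forces R = True.
  then (¬M ∨ ¬R) forces M = False.
  then (¬A ∨ ¬H ∨ M) forces H = False.
  then (¬D ∨ M) forces D = False.
  then (D ∨ V) forces V = True.
  then (¬B ∨ ¬V) forces B = False.
Set N = True.
  then (B ∨ ¬C ∨ ¬N ∨ ¬V) forces C = False.
Set P = True.
All clauses satisfied.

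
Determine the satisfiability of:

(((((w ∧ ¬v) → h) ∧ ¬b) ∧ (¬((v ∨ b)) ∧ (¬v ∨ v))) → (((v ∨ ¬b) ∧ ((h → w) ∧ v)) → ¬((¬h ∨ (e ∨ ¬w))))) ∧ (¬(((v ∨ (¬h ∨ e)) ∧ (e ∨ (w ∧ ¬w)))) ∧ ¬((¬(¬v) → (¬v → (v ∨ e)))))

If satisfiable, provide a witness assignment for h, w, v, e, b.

UNSATISFIABLE

The conjunct ¬((¬(¬v) → (¬v → (v ∨ e)))) is unsatisfiable on its own:
  v=F, e=F: evaluates to False.
  v=F, e=T: evaluates to False.
  v=T, e=F: evaluates to False.
  v=T, e=T: evaluates to False.
So the whole conjunction is unsatisfiable.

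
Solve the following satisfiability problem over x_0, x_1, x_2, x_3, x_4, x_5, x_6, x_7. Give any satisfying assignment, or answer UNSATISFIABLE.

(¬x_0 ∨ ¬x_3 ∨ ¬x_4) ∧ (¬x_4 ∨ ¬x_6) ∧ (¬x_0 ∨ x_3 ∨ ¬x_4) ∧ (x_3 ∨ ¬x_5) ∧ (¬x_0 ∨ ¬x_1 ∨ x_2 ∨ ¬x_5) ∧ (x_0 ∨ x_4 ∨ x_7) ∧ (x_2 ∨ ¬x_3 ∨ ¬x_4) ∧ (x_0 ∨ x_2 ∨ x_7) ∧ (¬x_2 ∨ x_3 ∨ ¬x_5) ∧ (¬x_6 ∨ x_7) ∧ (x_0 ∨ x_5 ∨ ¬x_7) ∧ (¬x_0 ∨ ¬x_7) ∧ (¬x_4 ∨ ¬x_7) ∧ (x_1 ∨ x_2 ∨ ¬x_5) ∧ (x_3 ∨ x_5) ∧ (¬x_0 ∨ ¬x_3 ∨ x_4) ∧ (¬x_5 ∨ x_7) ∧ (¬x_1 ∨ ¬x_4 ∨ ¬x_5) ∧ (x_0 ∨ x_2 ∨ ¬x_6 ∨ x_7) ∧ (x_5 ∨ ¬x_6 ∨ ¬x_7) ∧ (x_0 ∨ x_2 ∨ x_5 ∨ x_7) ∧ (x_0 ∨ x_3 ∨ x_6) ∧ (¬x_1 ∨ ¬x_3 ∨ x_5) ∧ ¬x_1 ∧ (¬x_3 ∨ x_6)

x_0 = False, x_1 = False, x_2 = True, x_3 = True, x_4 = False, x_5 = True, x_6 = True, x_7 = True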